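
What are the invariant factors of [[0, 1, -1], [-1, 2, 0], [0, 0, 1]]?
The Jordan structure of A has elementary divisors (x - 1)^3. Arranging the block sizes at each eigenvalue in decreasing order and taking row products gives the invariant factors.

Invariant factors (smallest first, each dividing the next): (x - 1)^3.

Check: the last factor (x - 1)^3 is the minimal polynomial, and the product (x - 1)^3 is the characteristic polynomial.

(x - 1)^3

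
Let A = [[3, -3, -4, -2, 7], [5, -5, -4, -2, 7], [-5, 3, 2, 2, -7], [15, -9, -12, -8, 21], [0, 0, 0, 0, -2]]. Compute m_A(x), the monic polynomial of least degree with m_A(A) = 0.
m_A(x) = (x + 2)^2

The characteristic polynomial factors as (x + 2)^5. The minimal polynomial is ∏(x - λ)^{k_λ} where k_λ is the size of the largest Jordan block at λ.

For λ = -2: rank(A + 2I) = 1, and the largest Jordan block has size 2 (the smallest k with rank((A + 2I)^k) = rank((A + 2I)^(k+1))).

So m_A(x) = (x + 2)^2.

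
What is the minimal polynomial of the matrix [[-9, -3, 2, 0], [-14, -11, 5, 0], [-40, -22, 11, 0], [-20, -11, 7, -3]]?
m_A(x) = (x + 3)^3

The characteristic polynomial factors as (x + 3)^4. The minimal polynomial is ∏(x - λ)^{k_λ} where k_λ is the size of the largest Jordan block at λ.

For λ = -3: rank(A + 3I) = 2, and the largest Jordan block has size 3 (the smallest k with rank((A + 3I)^k) = rank((A + 3I)^(k+1))).

So m_A(x) = (x + 3)^3.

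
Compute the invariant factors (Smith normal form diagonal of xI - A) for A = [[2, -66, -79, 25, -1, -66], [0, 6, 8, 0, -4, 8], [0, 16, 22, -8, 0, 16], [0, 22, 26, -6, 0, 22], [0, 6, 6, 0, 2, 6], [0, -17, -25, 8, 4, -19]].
(x - 2)(x + 2), (x - 5)(x - 2)^2(x + 2)

The Jordan structure of A has elementary divisors (x + 2), (x + 2), (x - 2)^2, (x - 2), (x - 5). Arranging the block sizes at each eigenvalue in decreasing order and taking row products gives the invariant factors.

Invariant factors (smallest first, each dividing the next): (x - 2)(x + 2), (x - 5)(x - 2)^2(x + 2).

Check: the last factor (x - 5)(x - 2)^2(x + 2) is the minimal polynomial, and the product (x - 5)(x - 2)^3(x + 2)^2 is the characteristic polynomial.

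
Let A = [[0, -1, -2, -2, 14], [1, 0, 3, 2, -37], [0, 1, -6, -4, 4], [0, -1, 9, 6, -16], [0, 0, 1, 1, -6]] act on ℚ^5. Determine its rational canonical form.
The invariant factors of A (the non-unit diagonal entries of the Smith normal form of xI - A over ℚ[x]) are (x + 3)^2(x^3 + 3x + 2), each dividing the next. The characteristic polynomial is their product, (x + 3)^2(x^3 + 3x + 2).

The rational canonical form is the block-diagonal matrix of companion matrices C(f_i):
R = [[0, 0, 0, 0, -18], [1, 0, 0, 0, -39], [0, 1, 0, 0, -20], [0, 0, 1, 0, -12], [0, 0, 0, 1, -6]].

Note the characteristic polynomial does not split into linear factors over ℚ, so A has no Jordan form over ℚ; the rational canonical form exists over any field.

R = [[0, 0, 0, 0, -18], [1, 0, 0, 0, -39], [0, 1, 0, 0, -20], [0, 0, 1, 0, -12], [0, 0, 0, 1, -6]]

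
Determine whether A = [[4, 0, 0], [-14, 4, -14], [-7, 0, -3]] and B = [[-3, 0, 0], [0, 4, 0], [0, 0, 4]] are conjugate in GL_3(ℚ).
Two matrices over a field are similar if and only if they have the same invariant factors.

Both A and B have characteristic polynomial (x - 4)^2(x + 3) and minimal polynomial (x - 4)(x + 3). Computing further, both have invariant factors x - 4, (x - 4)(x + 3). Hence A and B are similar.

Yes.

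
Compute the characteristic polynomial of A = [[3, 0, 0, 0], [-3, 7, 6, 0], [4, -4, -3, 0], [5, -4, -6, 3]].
xI - A = [[x - 3, 0, 0, 0], [3, x - 7, -6, 0], [-4, 4, x + 3, 0], [-5, 4, 6, x - 3]].

Expanding det(xI - A) along the first row:
det(xI - A) = + (x - 3)·det([[x - 7, -6, 0], [4, x + 3, 0], [4, 6, x - 3]]) - (0)·det([[3, -6, 0], [-4, x + 3, 0], [-5, 6, x - 3]]) + (0)·det([[3, x - 7, 0], [-4, 4, 0], [-5, 4, x - 3]]) - (0)·det([[3, x - 7, -6], [-4, 4, x + 3], [-5, 4, 6]]).

Evaluating gives χ_A(x) = x^4 - 10x^3 + 36x^2 - 54x + 27 = (x - 3)^3(x - 1).

χ_A(x) = (x - 3)^3(x - 1)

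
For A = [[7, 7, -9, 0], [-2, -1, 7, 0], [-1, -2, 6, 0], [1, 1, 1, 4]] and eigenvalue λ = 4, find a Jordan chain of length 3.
We seek v_1 ∈ ker((A - 4I)^3) \ ker((A - 4I)^2), then set v_{i+1} = (A - 4I) v_i.

One such chain is v_1 = [[-3, 3, 1, -1]]^T, v_2 = [[3, -2, -1, 1]]^T, v_3 = [[4, -3, -1, 0]]^T. Check: (A - 4I) v_3 = [[0, 0, 0, 0]]^T = 0.

v_1 = [[-3, 3, 1, -1]]^T, v_2 = [[3, -2, -1, 1]]^T, v_3 = [[4, -3, -1, 0]]^T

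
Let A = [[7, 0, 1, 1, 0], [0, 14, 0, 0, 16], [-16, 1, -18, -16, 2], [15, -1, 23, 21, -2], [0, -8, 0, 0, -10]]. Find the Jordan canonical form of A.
The characteristic polynomial is det(xI - A) = (x - 6)^3(x + 2)^2, so the eigenvalues are -2 (algebraic multiplicity 2), 6 (algebraic multiplicity 3).

For λ = -2: rank(A + 2I) = 4, rank((A + 2I)^2) = 3. The eigenspace has dimension 5 - 4 = 1, so there is 1 Jordan block; the rank sequence gives block sizes [2].

For λ = 6: rank(A - 6I) = 3, rank((A - 6I)^2) = 2. The eigenspace has dimension 5 - 3 = 2, so there are 2 Jordan blocks; the rank sequence gives block sizes [2, 1].

Assembling the blocks gives the Jordan form J above.

J = [[-2, 1, 0, 0, 0], [0, -2, 0, 0, 0], [0, 0, 6, 1, 0], [0, 0, 0, 6, 0], [0, 0, 0, 0, 6]]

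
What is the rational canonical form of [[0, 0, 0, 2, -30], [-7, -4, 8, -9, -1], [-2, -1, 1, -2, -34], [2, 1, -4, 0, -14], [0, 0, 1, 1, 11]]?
The invariant factors of A (the non-unit diagonal entries of the Smith normal form of xI - A over ℚ[x]) are x^3(x - 4)^2, each dividing the next. The characteristic polynomial is their product, x^3(x - 4)^2.

The rational canonical form is the block-diagonal matrix of companion matrices C(f_i):
R = [[0, 0, 0, 0, 0], [1, 0, 0, 0, 0], [0, 1, 0, 0, 0], [0, 0, 1, 0, -16], [0, 0, 0, 1, 8]].

R = [[0, 0, 0, 0, 0], [1, 0, 0, 0, 0], [0, 1, 0, 0, 0], [0, 0, 1, 0, -16], [0, 0, 0, 1, 8]]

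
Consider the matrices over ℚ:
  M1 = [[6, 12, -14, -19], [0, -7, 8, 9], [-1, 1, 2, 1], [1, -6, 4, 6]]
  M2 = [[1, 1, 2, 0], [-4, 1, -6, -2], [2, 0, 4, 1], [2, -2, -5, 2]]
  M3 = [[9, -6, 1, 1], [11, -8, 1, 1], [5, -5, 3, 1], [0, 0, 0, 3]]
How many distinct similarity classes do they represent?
2 classes: {M1, M3}, {M2}

Characteristic polynomials: χ_{M1} = (x - 3)^3(x + 2), χ_{M2} = (x - 3)^2(x - 1)^2, χ_{M3} = (x - 3)^3(x + 2).

{M1, M3}: invariant factors (x - 3)^3(x + 2).

{M2}: invariant factors (x - 3)^2(x - 1)^2.

Matrices are similar if and only if their invariant-factor lists agree; the partition into similarity classes is {M1, M3}, {M2}.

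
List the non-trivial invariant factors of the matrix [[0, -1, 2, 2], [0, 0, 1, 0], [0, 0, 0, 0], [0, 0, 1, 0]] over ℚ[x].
The Jordan structure of A has elementary divisors x^3, x. Arranging the block sizes at each eigenvalue in decreasing order and taking row products gives the invariant factors.

Invariant factors (smallest first, each dividing the next): x, x^3.

Check: the last factor x^3 is the minimal polynomial, and the product x^4 is the characteristic polynomial.

x, x^3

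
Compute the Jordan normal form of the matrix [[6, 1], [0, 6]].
J = [[6, 1], [0, 6]]

The characteristic polynomial is det(xI - A) = (x - 6)^2, so the eigenvalues are 6 (algebraic multiplicity 2).

For λ = 6: rank(A - 6I) = 1, rank((A - 6I)^2) = 0. The eigenspace has dimension 2 - 1 = 1, so there is 1 Jordan block; the rank sequence gives block sizes [2].

Assembling the blocks gives the Jordan form J above.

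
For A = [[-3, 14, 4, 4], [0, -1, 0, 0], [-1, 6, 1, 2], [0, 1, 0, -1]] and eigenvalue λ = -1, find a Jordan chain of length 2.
We seek v_1 ∈ ker((A + I)^2) \ ker(A + I), then set v_{i+1} = (A + I) v_i.

One such chain is v_1 = [[3, 1, 1, -2]]^T, v_2 = [[4, 0, 1, 1]]^T. Check: (A + I) v_2 = [[0, 0, 0, 0]]^T = 0.

v_1 = [[3, 1, 1, -2]]^T, v_2 = [[4, 0, 1, 1]]^T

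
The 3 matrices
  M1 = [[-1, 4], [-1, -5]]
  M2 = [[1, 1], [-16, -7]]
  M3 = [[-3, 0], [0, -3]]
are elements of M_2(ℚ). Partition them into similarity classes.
Characteristic polynomials: χ_{M1} = (x + 3)^2, χ_{M2} = (x + 3)^2, χ_{M3} = (x + 3)^2.

{M1, M2}: invariant factors (x + 3)^2.

{M3}: invariant factors x + 3, x + 3.

Matrices are similar if and only if their invariant-factor lists agree; the partition into similarity classes is {M1, M2}, {M3}.

2 classes: {M1, M2}, {M3}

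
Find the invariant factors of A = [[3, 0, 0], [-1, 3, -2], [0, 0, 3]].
x - 3, (x - 3)^2

The Jordan structure of A has elementary divisors (x - 3)^2, (x - 3). Arranging the block sizes at each eigenvalue in decreasing order and taking row products gives the invariant factors.

Invariant factors (smallest first, each dividing the next): x - 3, (x - 3)^2.

Check: the last factor (x - 3)^2 is the minimal polynomial, and the product (x - 3)^3 is the characteristic polynomial.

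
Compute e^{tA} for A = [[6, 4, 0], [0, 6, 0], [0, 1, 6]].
e^{tA} = [[e^{6*t}, 4*t*e^{6*t}, 0], [0, e^{6*t}, 0], [0, t*e^{6*t}, e^{6*t}]]

A has Jordan form J = [[6, 1, 0], [0, 6, 0], [0, 0, 6]] with A = PJP^{-1}, so e^{tA} = P e^{tJ} P^{-1}.

For a Jordan block J_k(λ), e^{tJ_k(λ)} = e^{λt} · (I + tN + t^2 N^2/2! + ... + t^{k-1} N^{k-1}/(k-1)!) where N is the nilpotent superdiagonal part.

Assembling the blocks and conjugating back gives the entries of e^{tA} as shown above.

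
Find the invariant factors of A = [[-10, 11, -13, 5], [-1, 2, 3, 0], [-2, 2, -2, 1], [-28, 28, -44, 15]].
The Jordan structure of A has elementary divisors (x - 1)^3, (x - 2). Arranging the block sizes at each eigenvalue in decreasing order and taking row products gives the invariant factors.

Invariant factors (smallest first, each dividing the next): (x - 2)(x - 1)^3.

Check: the last factor (x - 2)(x - 1)^3 is the minimal polynomial, and the product (x - 2)(x - 1)^3 is the characteristic polynomial.

(x - 2)(x - 1)^3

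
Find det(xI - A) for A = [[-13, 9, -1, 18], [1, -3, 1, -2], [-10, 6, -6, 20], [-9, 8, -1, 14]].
xI - A = [[x + 13, -9, 1, -18], [-1, x + 3, -1, 2], [10, -6, x + 6, -20], [9, -8, 1, x - 14]].

Expanding det(xI - A) along the first row:
det(xI - A) = + (x + 13)·det([[x + 3, -1, 2], [-6, x + 6, -20], [-8, 1, x - 14]]) - (-9)·det([[-1, -1, 2], [10, x + 6, -20], [9, 1, x - 14]]) + (1)·det([[-1, x + 3, 2], [10, -6, -20], [9, -8, x - 14]]) - (-18)·det([[-1, x + 3, -1], [10, -6, x + 6], [9, -8, 1]]).

Evaluating gives χ_A(x) = x^4 + 8x^3 - 128x - 256 = (x - 4)(x + 4)^3.

χ_A(x) = (x - 4)(x + 4)^3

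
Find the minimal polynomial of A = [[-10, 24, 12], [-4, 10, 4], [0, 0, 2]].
The characteristic polynomial factors as (x - 2)^2(x + 2). The minimal polynomial is ∏(x - λ)^{k_λ} where k_λ is the size of the largest Jordan block at λ.

For λ = -2: rank(A + 2I) = 2, and the largest Jordan block has size 1 (the smallest k with rank((A + 2I)^k) = rank((A + 2I)^(k+1))).
For λ = 2: rank(A - 2I) = 1, and the largest Jordan block has size 1 (the smallest k with rank((A - 2I)^k) = rank((A - 2I)^(k+1))).

So m_A(x) = (x - 2)(x + 2).

m_A(x) = (x - 2)(x + 2)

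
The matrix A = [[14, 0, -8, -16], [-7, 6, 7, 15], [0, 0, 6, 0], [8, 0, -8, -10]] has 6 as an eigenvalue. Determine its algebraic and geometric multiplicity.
algebraic multiplicity 3, geometric multiplicity 2

The characteristic polynomial is (x - 6)^3(x + 2), so the factor x - 6 appears with exponent 3: the algebraic multiplicity is 3.

rank(A - 6I) = 2, so the eigenspace has dimension 4 - 2 = 2: the geometric multiplicity is 2.

Since 2 < 3, A is not diagonalizable.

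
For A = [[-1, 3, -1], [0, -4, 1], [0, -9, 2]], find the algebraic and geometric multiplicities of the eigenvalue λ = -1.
The characteristic polynomial is (x + 1)^3, so the factor x + 1 appears with exponent 3: the algebraic multiplicity is 3.

rank(A + I) = 1, so the eigenspace has dimension 3 - 1 = 2: the geometric multiplicity is 2.

Since 2 < 3, A is not diagonalizable.

algebraic multiplicity 3, geometric multiplicity 2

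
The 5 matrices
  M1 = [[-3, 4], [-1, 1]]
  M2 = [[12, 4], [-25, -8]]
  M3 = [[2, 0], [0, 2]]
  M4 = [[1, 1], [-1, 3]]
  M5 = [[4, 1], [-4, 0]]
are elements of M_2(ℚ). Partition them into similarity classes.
Characteristic polynomials: χ_{M1} = (x + 1)^2, χ_{M2} = (x - 2)^2, χ_{M3} = (x - 2)^2, χ_{M4} = (x - 2)^2, χ_{M5} = (x - 2)^2.

{M1}: invariant factors (x + 1)^2.

{M2, M4, M5}: invariant factors (x - 2)^2.

{M3}: invariant factors x - 2, x - 2.

Matrices are similar if and only if their invariant-factor lists agree; the partition into similarity classes is {M1}, {M2, M4, M5}, {M3}.

3 classes: {M1}, {M2, M4, M5}, {M3}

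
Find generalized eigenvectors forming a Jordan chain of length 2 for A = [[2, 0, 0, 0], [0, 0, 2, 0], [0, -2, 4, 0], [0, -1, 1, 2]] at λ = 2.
We seek v_1 ∈ ker((A - 2I)^2) \ ker(A - 2I), then set v_{i+1} = (A - 2I) v_i.

One such chain is v_1 = [[0, 1, 2, -1]]^T, v_2 = [[0, 2, 2, 1]]^T. Check: (A - 2I) v_2 = [[0, 0, 0, 0]]^T = 0.

v_1 = [[0, 1, 2, -1]]^T, v_2 = [[0, 2, 2, 1]]^T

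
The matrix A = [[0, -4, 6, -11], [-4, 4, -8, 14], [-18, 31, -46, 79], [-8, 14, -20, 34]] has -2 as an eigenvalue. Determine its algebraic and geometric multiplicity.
algebraic multiplicity 4, geometric multiplicity 2

The characteristic polynomial is (x + 2)^4, so the factor x + 2 appears with exponent 4: the algebraic multiplicity is 4.

rank(A + 2I) = 2, so the eigenspace has dimension 4 - 2 = 2: the geometric multiplicity is 2.

Since 2 < 4, A is not diagonalizable.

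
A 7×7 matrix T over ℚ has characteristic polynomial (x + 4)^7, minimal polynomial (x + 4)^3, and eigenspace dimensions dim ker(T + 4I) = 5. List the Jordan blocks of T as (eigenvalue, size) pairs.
λ = -4: algebraic multiplicity 7 (exponent in χ_T), largest block size 3 (exponent in m_T), 5 blocks (geometric multiplicity). These force block sizes [3, 1, 1, 1, 1].

Jordan blocks: (-4, 3), (-4, 1), (-4, 1), (-4, 1), (-4, 1)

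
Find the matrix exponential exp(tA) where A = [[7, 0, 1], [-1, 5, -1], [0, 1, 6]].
A has Jordan form J = [[6, 1, 0], [0, 6, 1], [0, 0, 6]] with A = PJP^{-1}, so e^{tA} = P e^{tJ} P^{-1}.

For a Jordan block J_k(λ), e^{tJ_k(λ)} = e^{λt} · (I + tN + t^2 N^2/2! + ... + t^{k-1} N^{k-1}/(k-1)!) where N is the nilpotent superdiagonal part.

Assembling the blocks and conjugating back gives the entries of e^{tA} as shown above.

e^{tA} = [[(t^2/2 + t + 1)*e^{6*t}, t^2*e^{6*t}/2, t*(t + 2)*e^{6*t}/2], [-t*e^{6*t}, (1 - t)*e^{6*t}, -t*e^{6*t}], [-t^2*e^{6*t}/2, t*(2 - t)*e^{6*t}/2, (2 - t^2)*e^{6*t}/2]]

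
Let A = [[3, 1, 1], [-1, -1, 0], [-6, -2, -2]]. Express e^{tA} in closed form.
A has Jordan form J = [[0, 1, 0], [0, 0, 1], [0, 0, 0]] with A = PJP^{-1}, so e^{tA} = P e^{tJ} P^{-1}.

For a Jordan block J_k(λ), e^{tJ_k(λ)} = e^{λt} · (I + tN + t^2 N^2/2! + ... + t^{k-1} N^{k-1}/(k-1)!) where N is the nilpotent superdiagonal part.

Assembling the blocks and conjugating back gives the entries of e^{tA} as shown above.

e^{tA} = [[t^2 + 3*t + 1, t, t*(t/2 + 1)], [t*(-t - 1), 1 - t, -t^2/2], [2*t*(-t - 3), -2*t, -t^2 - 2*t + 1]]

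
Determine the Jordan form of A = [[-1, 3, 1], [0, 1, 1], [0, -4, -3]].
J = [[-1, 1, 0], [0, -1, 1], [0, 0, -1]]

The characteristic polynomial is det(xI - A) = (x + 1)^3, so the eigenvalues are -1 (algebraic multiplicity 3).

For λ = -1: rank(A + I) = 2, rank((A + I)^2) = 1, rank((A + I)^3) = 0. The eigenspace has dimension 3 - 2 = 1, so there is 1 Jordan block; the rank sequence gives block sizes [3].

Assembling the blocks gives the Jordan form J above.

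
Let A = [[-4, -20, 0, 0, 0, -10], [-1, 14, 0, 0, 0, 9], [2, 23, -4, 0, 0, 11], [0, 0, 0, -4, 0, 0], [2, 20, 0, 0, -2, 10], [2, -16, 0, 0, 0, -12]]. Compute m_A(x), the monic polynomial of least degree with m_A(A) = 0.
m_A(x) = (x - 6)(x + 2)(x + 4)^3

The characteristic polynomial factors as (x - 6)(x + 2)(x + 4)^4. The minimal polynomial is ∏(x - λ)^{k_λ} where k_λ is the size of the largest Jordan block at λ.

For λ = -4: rank(A + 4I) = 4, and the largest Jordan block has size 3 (the smallest k with rank((A + 4I)^k) = rank((A + 4I)^(k+1))).
For λ = -2: rank(A + 2I) = 5, and the largest Jordan block has size 1 (the smallest k with rank((A + 2I)^k) = rank((A + 2I)^(k+1))).
For λ = 6: rank(A - 6I) = 5, and the largest Jordan block has size 1 (the smallest k with rank((A - 6I)^k) = rank((A - 6I)^(k+1))).

So m_A(x) = (x - 6)(x + 2)(x + 4)^3.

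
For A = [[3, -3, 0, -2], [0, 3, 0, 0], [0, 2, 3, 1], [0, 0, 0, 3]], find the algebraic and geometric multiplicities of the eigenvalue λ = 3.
algebraic multiplicity 4, geometric multiplicity 2

The characteristic polynomial is (x - 3)^4, so the factor x - 3 appears with exponent 4: the algebraic multiplicity is 4.

rank(A - 3I) = 2, so the eigenspace has dimension 4 - 2 = 2: the geometric multiplicity is 2.

Since 2 < 4, A is not diagonalizable.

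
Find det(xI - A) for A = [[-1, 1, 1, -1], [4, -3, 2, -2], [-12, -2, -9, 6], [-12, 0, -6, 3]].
χ_A(x) = (x + 1)(x + 3)^3

xI - A = [[x + 1, -1, -1, 1], [-4, x + 3, -2, 2], [12, 2, x + 9, -6], [12, 0, 6, x - 3]].

Expanding det(xI - A) along the first row:
det(xI - A) = + (x + 1)·det([[x + 3, -2, 2], [2, x + 9, -6], [0, 6, x - 3]]) - (-1)·det([[-4, -2, 2], [12, x + 9, -6], [12, 6, x - 3]]) + (-1)·det([[-4, x + 3, 2], [12, 2, -6], [12, 0, x - 3]]) - (1)·det([[-4, x + 3, -2], [12, 2, x + 9], [12, 0, 6]]).

Evaluating gives χ_A(x) = x^4 + 10x^3 + 36x^2 + 54x + 27 = (x + 1)(x + 3)^3.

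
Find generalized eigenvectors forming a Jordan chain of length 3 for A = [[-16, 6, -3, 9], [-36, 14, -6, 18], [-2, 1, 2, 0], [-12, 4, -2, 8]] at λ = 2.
We seek v_1 ∈ ker((A - 2I)^3) \ ker((A - 2I)^2), then set v_{i+1} = (A - 2I) v_i.

One such chain is v_1 = [[2, 5, 4, 2]]^T, v_2 = [[0, 0, 1, 0]]^T, v_3 = [[-3, -6, 0, -2]]^T. Check: (A - 2I) v_3 = [[0, 0, 0, 0]]^T = 0.

v_1 = [[2, 5, 4, 2]]^T, v_2 = [[0, 0, 1, 0]]^T, v_3 = [[-3, -6, 0, -2]]^T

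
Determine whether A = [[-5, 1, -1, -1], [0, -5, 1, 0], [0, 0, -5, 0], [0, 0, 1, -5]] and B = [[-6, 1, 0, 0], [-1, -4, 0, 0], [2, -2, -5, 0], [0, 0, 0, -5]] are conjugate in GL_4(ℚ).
No.

Both have characteristic polynomial (x + 5)^4 and minimal polynomial (x + 5)^2. But rank(A + 5I) = 2 for A while rank(B + 5I) = 1 for B, so the number of Jordan blocks at λ = -5 differs. A and B are not similar.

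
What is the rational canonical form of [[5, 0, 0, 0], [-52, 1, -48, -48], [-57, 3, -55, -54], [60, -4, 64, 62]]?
R = [[5, 0, 0, 0], [0, 0, 0, -50], [0, 1, 0, -5], [0, 0, 1, 8]]

The invariant factors of A (the non-unit diagonal entries of the Smith normal form of xI - A over ℚ[x]) are x - 5, (x - 5)^2(x + 2), each dividing the next. The characteristic polynomial is their product, (x - 5)^3(x + 2).

The rational canonical form is the block-diagonal matrix of companion matrices C(f_i):
R = [[5, 0, 0, 0], [0, 0, 0, -50], [0, 1, 0, -5], [0, 0, 1, 8]].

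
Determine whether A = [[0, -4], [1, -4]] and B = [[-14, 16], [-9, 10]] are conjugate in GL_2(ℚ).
Yes.

Two matrices over a field are similar if and only if they have the same invariant factors.

Both A and B have characteristic polynomial (x + 2)^2 and minimal polynomial (x + 2)^2. Computing further, both have invariant factors (x + 2)^2. Hence A and B are similar.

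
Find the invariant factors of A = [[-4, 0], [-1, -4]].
The Jordan structure of A has elementary divisors (x + 4)^2. Arranging the block sizes at each eigenvalue in decreasing order and taking row products gives the invariant factors.

Invariant factors (smallest first, each dividing the next): (x + 4)^2.

Check: the last factor (x + 4)^2 is the minimal polynomial, and the product (x + 4)^2 is the characteristic polynomial.

(x + 4)^2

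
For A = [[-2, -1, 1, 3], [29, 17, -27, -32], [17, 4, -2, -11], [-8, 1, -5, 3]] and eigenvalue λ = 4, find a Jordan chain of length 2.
v_1 = [[1, -4, -3, 2]]^T, v_2 = [[1, -6, -3, 1]]^T

We seek v_1 ∈ ker((A - 4I)^2) \ ker(A - 4I), then set v_{i+1} = (A - 4I) v_i.

One such chain is v_1 = [[1, -4, -3, 2]]^T, v_2 = [[1, -6, -3, 1]]^T. Check: (A - 4I) v_2 = [[0, 0, 0, 0]]^T = 0.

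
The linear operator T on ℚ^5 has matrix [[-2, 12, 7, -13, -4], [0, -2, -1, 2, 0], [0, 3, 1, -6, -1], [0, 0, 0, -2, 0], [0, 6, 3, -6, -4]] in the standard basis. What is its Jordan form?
The characteristic polynomial is det(xI - A) = (x + 1)(x + 2)^4, so the eigenvalues are -2 (algebraic multiplicity 4), -1 (algebraic multiplicity 1).

For λ = -2: rank(A + 2I) = 3, rank((A + 2I)^2) = 1. The eigenspace has dimension 5 - 3 = 2, so there are 2 Jordan blocks; the rank sequence gives block sizes [2, 2].

For λ = -1: algebraic multiplicity 1 gives one 1×1 block.

Assembling the blocks gives the Jordan form J above.

J = [[-2, 1, 0, 0, 0], [0, -2, 0, 0, 0], [0, 0, -2, 1, 0], [0, 0, 0, -2, 0], [0, 0, 0, 0, -1]]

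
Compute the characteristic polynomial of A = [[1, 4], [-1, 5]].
χ_A(x) = (x - 3)^2

xI - A = [[x - 1, -4], [1, x - 5]].

Expanding det(xI - A) along the first row:
det(xI - A) = + (x - 1)·det([[x - 5]]) - (-4)·det([[1]]).

Evaluating gives χ_A(x) = x^2 - 6x + 9 = (x - 3)^2.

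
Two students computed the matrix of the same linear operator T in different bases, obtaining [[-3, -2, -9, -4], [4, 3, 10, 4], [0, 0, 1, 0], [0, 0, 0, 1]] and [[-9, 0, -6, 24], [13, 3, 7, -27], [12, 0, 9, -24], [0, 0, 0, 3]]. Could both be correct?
trace(A) = 2 but trace(B) = 6. The trace is a similarity invariant, so A and B are not similar.

No.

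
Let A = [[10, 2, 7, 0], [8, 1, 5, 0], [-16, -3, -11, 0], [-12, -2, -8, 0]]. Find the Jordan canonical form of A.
The characteristic polynomial is det(xI - A) = x^4, so the eigenvalues are 0 (algebraic multiplicity 4).

For λ = 0: rank(A) = 2, rank(A^2) = 1, rank(A^3) = 0. The eigenspace has dimension 4 - 2 = 2, so there are 2 Jordan blocks; the rank sequence gives block sizes [3, 1].

Assembling the blocks gives the Jordan form J above.

J = [[0, 1, 0, 0], [0, 0, 1, 0], [0, 0, 0, 0], [0, 0, 0, 0]]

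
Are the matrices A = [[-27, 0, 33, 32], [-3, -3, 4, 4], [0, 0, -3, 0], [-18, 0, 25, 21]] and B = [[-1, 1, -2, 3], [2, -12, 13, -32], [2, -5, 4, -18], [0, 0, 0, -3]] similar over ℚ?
Two matrices over a field are similar if and only if they have the same invariant factors.

Both A and B have characteristic polynomial (x + 3)^4 and minimal polynomial (x + 3)^3. Computing further, both have invariant factors x + 3, (x + 3)^3. Hence A and B are similar.

Yes.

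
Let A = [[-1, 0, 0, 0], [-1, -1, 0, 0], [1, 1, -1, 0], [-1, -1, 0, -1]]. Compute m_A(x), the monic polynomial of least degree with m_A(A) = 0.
m_A(x) = (x + 1)^3

The characteristic polynomial factors as (x + 1)^4. The minimal polynomial is ∏(x - λ)^{k_λ} where k_λ is the size of the largest Jordan block at λ.

For λ = -1: rank(A + I) = 2, and the largest Jordan block has size 3 (the smallest k with rank((A + I)^k) = rank((A + I)^(k+1))).

So m_A(x) = (x + 1)^3.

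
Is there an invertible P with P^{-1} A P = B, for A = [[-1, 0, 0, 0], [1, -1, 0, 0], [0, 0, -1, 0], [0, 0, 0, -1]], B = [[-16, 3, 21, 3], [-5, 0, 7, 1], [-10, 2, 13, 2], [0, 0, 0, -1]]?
Yes.

Two matrices over a field are similar if and only if they have the same invariant factors.

Both A and B have characteristic polynomial (x + 1)^4 and minimal polynomial (x + 1)^2. Computing further, both have invariant factors x + 1, x + 1, (x + 1)^2. Hence A and B are similar.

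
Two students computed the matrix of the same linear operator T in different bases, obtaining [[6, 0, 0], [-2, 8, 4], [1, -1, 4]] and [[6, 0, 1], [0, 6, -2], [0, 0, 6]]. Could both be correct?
Yes.

Two matrices over a field are similar if and only if they have the same invariant factors.

Both A and B have characteristic polynomial (x - 6)^3 and minimal polynomial (x - 6)^2. Computing further, both have invariant factors x - 6, (x - 6)^2. Hence A and B are similar.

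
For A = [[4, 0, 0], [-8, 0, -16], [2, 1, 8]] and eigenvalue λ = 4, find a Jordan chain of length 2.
We seek v_1 ∈ ker((A - 4I)^2) \ ker(A - 4I), then set v_{i+1} = (A - 4I) v_i.

One such chain is v_1 = [[-4, 1, 2]]^T, v_2 = [[0, -4, 1]]^T. Check: (A - 4I) v_2 = [[0, 0, 0]]^T = 0.

v_1 = [[-4, 1, 2]]^T, v_2 = [[0, -4, 1]]^T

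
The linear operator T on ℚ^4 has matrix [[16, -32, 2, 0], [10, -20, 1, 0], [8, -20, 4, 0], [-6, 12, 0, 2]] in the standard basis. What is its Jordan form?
J = [[-4, 0, 0, 0], [0, 2, 1, 0], [0, 0, 2, 0], [0, 0, 0, 2]]

The characteristic polynomial is det(xI - A) = (x - 2)^3(x + 4), so the eigenvalues are -4 (algebraic multiplicity 1), 2 (algebraic multiplicity 3).

For λ = -4: algebraic multiplicity 1 gives one 1×1 block.

For λ = 2: rank(A - 2I) = 2, rank((A - 2I)^2) = 1. The eigenspace has dimension 4 - 2 = 2, so there are 2 Jordan blocks; the rank sequence gives block sizes [2, 1].

Assembling the blocks gives the Jordan form J above.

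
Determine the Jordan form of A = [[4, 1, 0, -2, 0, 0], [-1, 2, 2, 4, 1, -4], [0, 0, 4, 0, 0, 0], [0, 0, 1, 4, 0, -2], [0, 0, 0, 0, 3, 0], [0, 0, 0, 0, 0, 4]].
The characteristic polynomial is det(xI - A) = (x - 4)^3(x - 3)^3, so the eigenvalues are 3 (algebraic multiplicity 3), 4 (algebraic multiplicity 3).

For λ = 3: rank(A - 3I) = 5, rank((A - 3I)^2) = 4, rank((A - 3I)^3) = 3. The eigenspace has dimension 6 - 5 = 1, so there is 1 Jordan block; the rank sequence gives block sizes [3].

For λ = 4: rank(A - 4I) = 4, rank((A - 4I)^2) = 3. The eigenspace has dimension 6 - 4 = 2, so there are 2 Jordan blocks; the rank sequence gives block sizes [2, 1].

Assembling the blocks gives the Jordan form J above.

J = [[3, 1, 0, 0, 0, 0], [0, 3, 1, 0, 0, 0], [0, 0, 3, 0, 0, 0], [0, 0, 0, 4, 1, 0], [0, 0, 0, 0, 4, 0], [0, 0, 0, 0, 0, 4]]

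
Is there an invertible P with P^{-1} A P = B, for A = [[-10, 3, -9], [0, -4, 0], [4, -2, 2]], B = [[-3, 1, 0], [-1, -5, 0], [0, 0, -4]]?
Two matrices over a field are similar if and only if they have the same invariant factors.

Both A and B have characteristic polynomial (x + 4)^3 and minimal polynomial (x + 4)^2. Computing further, both have invariant factors x + 4, (x + 4)^2. Hence A and B are similar.

Yes.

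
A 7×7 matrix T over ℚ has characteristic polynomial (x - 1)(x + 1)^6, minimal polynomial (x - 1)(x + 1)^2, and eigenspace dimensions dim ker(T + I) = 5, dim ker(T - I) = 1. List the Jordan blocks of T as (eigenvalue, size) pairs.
λ = -1: algebraic multiplicity 6 (exponent in χ_T), largest block size 2 (exponent in m_T), 5 blocks (geometric multiplicity). These force block sizes [2, 1, 1, 1, 1].
λ = 1: algebraic multiplicity 1 (exponent in χ_T), largest block size 1 (exponent in m_T), 1 block (geometric multiplicity). This forces block sizes [1].

Jordan blocks: (-1, 2), (-1, 1), (-1, 1), (-1, 1), (-1, 1), (1, 1)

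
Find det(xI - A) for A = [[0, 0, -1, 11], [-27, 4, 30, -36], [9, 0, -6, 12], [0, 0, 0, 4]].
χ_A(x) = (x - 4)^2(x + 3)^2

xI - A = [[x, 0, 1, -11], [27, x - 4, -30, 36], [-9, 0, x + 6, -12], [0, 0, 0, x - 4]].

Expanding det(xI - A) along the first row:
det(xI - A) = + (x)·det([[x - 4, -30, 36], [0, x + 6, -12], [0, 0, x - 4]]) - (0)·det([[27, -30, 36], [-9, x + 6, -12], [0, 0, x - 4]]) + (1)·det([[27, x - 4, 36], [-9, 0, -12], [0, 0, x - 4]]) - (-11)·det([[27, x - 4, -30], [-9, 0, x + 6], [0, 0, 0]]).

Evaluating gives χ_A(x) = x^4 - 2x^3 - 23x^2 + 24x + 144 = (x - 4)^2(x + 3)^2.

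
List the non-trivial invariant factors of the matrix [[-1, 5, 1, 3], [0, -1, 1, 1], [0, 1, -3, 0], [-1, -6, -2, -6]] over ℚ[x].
The Jordan structure of A has elementary divisors (x + 3)^3, (x + 2). Arranging the block sizes at each eigenvalue in decreasing order and taking row products gives the invariant factors.

Invariant factors (smallest first, each dividing the next): (x + 2)(x + 3)^3.

Check: the last factor (x + 2)(x + 3)^3 is the minimal polynomial, and the product (x + 2)(x + 3)^3 is the characteristic polynomial.

(x + 2)(x + 3)^3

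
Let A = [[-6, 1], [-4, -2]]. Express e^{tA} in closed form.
A has Jordan form J = [[-4, 1], [0, -4]] with A = PJP^{-1}, so e^{tA} = P e^{tJ} P^{-1}.

For a Jordan block J_k(λ), e^{tJ_k(λ)} = e^{λt} · (I + tN + t^2 N^2/2! + ... + t^{k-1} N^{k-1}/(k-1)!) where N is the nilpotent superdiagonal part.

Assembling the blocks and conjugating back gives the entries of e^{tA} as shown above.

e^{tA} = [[(1 - 2*t)*e^{-4*t}, t*e^{-4*t}], [-4*t*e^{-4*t}, (2*t + 1)*e^{-4*t}]]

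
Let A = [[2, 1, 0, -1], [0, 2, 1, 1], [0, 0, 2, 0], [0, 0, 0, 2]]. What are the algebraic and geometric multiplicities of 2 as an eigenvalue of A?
The characteristic polynomial is (x - 2)^4, so the factor x - 2 appears with exponent 4: the algebraic multiplicity is 4.

rank(A - 2I) = 2, so the eigenspace has dimension 4 - 2 = 2: the geometric multiplicity is 2.

Since 2 < 4, A is not diagonalizable.

algebraic multiplicity 4, geometric multiplicity 2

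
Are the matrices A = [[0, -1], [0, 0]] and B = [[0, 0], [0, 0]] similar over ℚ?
Both have characteristic polynomial x^2, but the minimal polynomial of A is x^2 while the minimal polynomial of B is x. The minimal polynomial is a similarity invariant, so A and B are not similar.

No.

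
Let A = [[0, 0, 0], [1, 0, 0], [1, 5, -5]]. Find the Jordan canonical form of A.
The characteristic polynomial is det(xI - A) = x^2(x + 5), so the eigenvalues are -5 (algebraic multiplicity 1), 0 (algebraic multiplicity 2).

For λ = -5: algebraic multiplicity 1 gives one 1×1 block.

For λ = 0: rank(A) = 2, rank(A^2) = 1. The eigenspace has dimension 3 - 2 = 1, so there is 1 Jordan block; the rank sequence gives block sizes [2].

Assembling the blocks gives the Jordan form J above.

J = [[-5, 0, 0], [0, 0, 1], [0, 0, 0]]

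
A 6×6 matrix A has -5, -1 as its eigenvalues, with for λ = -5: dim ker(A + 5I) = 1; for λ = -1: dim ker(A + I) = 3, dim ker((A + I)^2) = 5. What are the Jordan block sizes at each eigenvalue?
λ = -5: successive nullity increments [1] count blocks of size ≥ k; block sizes are [1].
λ = -1: successive nullity increments [3, 2] count blocks of size ≥ k; block sizes are [2, 2, 1].

Jordan blocks: (-5, 1), (-1, 2), (-1, 2), (-1, 1)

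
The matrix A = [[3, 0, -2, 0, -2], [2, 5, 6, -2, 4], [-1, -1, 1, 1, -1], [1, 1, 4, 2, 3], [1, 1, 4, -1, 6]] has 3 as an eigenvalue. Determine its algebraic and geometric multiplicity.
The characteristic polynomial is (x - 5)(x - 3)^4, so the factor x - 3 appears with exponent 4: the algebraic multiplicity is 4.

rank(A - 3I) = 2, so the eigenspace has dimension 5 - 2 = 3: the geometric multiplicity is 3.

Since 3 < 4, A is not diagonalizable.

algebraic multiplicity 4, geometric multiplicity 3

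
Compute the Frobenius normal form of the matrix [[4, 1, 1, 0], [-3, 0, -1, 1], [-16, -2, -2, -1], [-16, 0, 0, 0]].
The invariant factors of A (the non-unit diagonal entries of the Smith normal form of xI - A over ℚ[x]) are (x^2 - x + 4)^2, each dividing the next. The characteristic polynomial is their product, (x^2 - x + 4)^2.

The rational canonical form is the block-diagonal matrix of companion matrices C(f_i):
R = [[0, 0, 0, -16], [1, 0, 0, 8], [0, 1, 0, -9], [0, 0, 1, 2]].

Note the characteristic polynomial does not split into linear factors over ℚ, so A has no Jordan form over ℚ; the rational canonical form exists over any field.

R = [[0, 0, 0, -16], [1, 0, 0, 8], [0, 1, 0, -9], [0, 0, 1, 2]]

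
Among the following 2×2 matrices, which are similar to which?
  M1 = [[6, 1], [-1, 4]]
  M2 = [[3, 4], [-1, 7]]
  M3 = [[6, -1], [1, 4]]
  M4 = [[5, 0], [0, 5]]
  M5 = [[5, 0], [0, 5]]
2 classes: {M1, M2, M3}, {M4, M5}

Characteristic polynomials: χ_{M1} = (x - 5)^2, χ_{M2} = (x - 5)^2, χ_{M3} = (x - 5)^2, χ_{M4} = (x - 5)^2, χ_{M5} = (x - 5)^2.

{M1, M2, M3}: invariant factors (x - 5)^2.

{M4, M5}: invariant factors x - 5, x - 5.

Matrices are similar if and only if their invariant-factor lists agree; the partition into similarity classes is {M1, M2, M3}, {M4, M5}.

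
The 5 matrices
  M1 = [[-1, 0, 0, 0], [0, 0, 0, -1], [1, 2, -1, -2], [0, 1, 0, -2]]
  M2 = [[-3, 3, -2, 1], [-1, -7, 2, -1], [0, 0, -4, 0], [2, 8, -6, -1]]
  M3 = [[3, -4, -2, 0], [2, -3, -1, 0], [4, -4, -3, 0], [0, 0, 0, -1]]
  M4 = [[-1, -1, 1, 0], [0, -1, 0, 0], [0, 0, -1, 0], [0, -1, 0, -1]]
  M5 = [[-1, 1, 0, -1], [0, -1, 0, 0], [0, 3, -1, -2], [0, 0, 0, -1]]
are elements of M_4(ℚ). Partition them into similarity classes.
3 classes: {M1, M4, M5}, {M2}, {M3}

Characteristic polynomials: χ_{M1} = (x + 1)^4, χ_{M2} = (x + 3)(x + 4)^3, χ_{M3} = (x + 1)^4, χ_{M4} = (x + 1)^4, χ_{M5} = (x + 1)^4.

{M1, M4, M5}: invariant factors (x + 1)^2, (x + 1)^2.

{M2}: invariant factors x + 4, (x + 3)(x + 4)^2.

{M3}: invariant factors x + 1, x + 1, (x + 1)^2.

Matrices are similar if and only if their invariant-factor lists agree; the partition into similarity classes is {M1, M4, M5}, {M2}, {M3}.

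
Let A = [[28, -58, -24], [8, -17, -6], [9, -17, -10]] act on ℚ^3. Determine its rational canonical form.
R = [[0, 0, -12], [1, 0, 8], [0, 1, 1]]

The invariant factors of A (the non-unit diagonal entries of the Smith normal form of xI - A over ℚ[x]) are (x - 2)^2(x + 3), each dividing the next. The characteristic polynomial is their product, (x - 2)^2(x + 3).

The rational canonical form is the block-diagonal matrix of companion matrices C(f_i):
R = [[0, 0, -12], [1, 0, 8], [0, 1, 1]].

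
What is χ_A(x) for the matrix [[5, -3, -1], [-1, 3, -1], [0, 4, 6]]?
χ_A(x) = (x - 6)(x - 4)^2

xI - A = [[x - 5, 3, 1], [1, x - 3, 1], [0, -4, x - 6]].

Expanding det(xI - A) along the first row:
det(xI - A) = + (x - 5)·det([[x - 3, 1], [-4, x - 6]]) - (3)·det([[1, 1], [0, x - 6]]) + (1)·det([[1, x - 3], [0, -4]]).

Evaluating gives χ_A(x) = x^3 - 14x^2 + 64x - 96 = (x - 6)(x - 4)^2.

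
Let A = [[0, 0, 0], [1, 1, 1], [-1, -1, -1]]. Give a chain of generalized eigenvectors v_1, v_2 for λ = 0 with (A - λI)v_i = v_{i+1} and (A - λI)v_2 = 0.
v_1 = [[1, 2, -2]]^T, v_2 = [[0, 1, -1]]^T

We seek v_1 ∈ ker(A^2) \ ker(A), then set v_{i+1} = A v_i.

One such chain is v_1 = [[1, 2, -2]]^T, v_2 = [[0, 1, -1]]^T. Check: A v_2 = [[0, 0, 0]]^T = 0.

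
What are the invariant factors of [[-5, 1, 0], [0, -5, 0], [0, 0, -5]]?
x + 5, (x + 5)^2

The Jordan structure of A has elementary divisors (x + 5)^2, (x + 5). Arranging the block sizes at each eigenvalue in decreasing order and taking row products gives the invariant factors.

Invariant factors (smallest first, each dividing the next): x + 5, (x + 5)^2.

Check: the last factor (x + 5)^2 is the minimal polynomial, and the product (x + 5)^3 is the characteristic polynomial.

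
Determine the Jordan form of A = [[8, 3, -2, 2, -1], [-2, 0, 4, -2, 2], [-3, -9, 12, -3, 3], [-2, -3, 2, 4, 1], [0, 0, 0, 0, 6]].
J = [[6, 1, 0, 0, 0], [0, 6, 0, 0, 0], [0, 0, 6, 1, 0], [0, 0, 0, 6, 0], [0, 0, 0, 0, 6]]

The characteristic polynomial is det(xI - A) = (x - 6)^5, so the eigenvalues are 6 (algebraic multiplicity 5).

For λ = 6: rank(A - 6I) = 2, rank((A - 6I)^2) = 0. The eigenspace has dimension 5 - 2 = 3, so there are 3 Jordan blocks; the rank sequence gives block sizes [2, 2, 1].

Assembling the blocks gives the Jordan form J above.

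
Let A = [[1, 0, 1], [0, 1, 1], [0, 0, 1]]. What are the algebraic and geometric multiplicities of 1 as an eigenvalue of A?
The characteristic polynomial is (x - 1)^3, so the factor x - 1 appears with exponent 3: the algebraic multiplicity is 3.

rank(A - I) = 1, so the eigenspace has dimension 3 - 1 = 2: the geometric multiplicity is 2.

Since 2 < 3, A is not diagonalizable.

algebraic multiplicity 3, geometric multiplicity 2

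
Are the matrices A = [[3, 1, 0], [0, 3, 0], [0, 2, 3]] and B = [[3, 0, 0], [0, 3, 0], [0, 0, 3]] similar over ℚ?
No.

Both have characteristic polynomial (x - 3)^3, but the minimal polynomial of A is (x - 3)^2 while the minimal polynomial of B is x - 3. The minimal polynomial is a similarity invariant, so A and B are not similar.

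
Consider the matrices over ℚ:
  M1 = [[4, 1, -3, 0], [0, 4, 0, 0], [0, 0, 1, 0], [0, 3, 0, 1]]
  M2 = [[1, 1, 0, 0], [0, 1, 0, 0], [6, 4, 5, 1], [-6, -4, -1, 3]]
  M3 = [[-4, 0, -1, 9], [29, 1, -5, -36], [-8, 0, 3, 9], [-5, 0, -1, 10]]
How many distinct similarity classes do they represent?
2 classes: {M1, M3}, {M2}

Characteristic polynomials: χ_{M1} = (x - 4)^2(x - 1)^2, χ_{M2} = (x - 4)^2(x - 1)^2, χ_{M3} = (x - 4)^2(x - 1)^2.

{M1, M3}: invariant factors x - 1, (x - 4)^2(x - 1).

{M2}: invariant factors (x - 4)^2(x - 1)^2.

Matrices are similar if and only if their invariant-factor lists agree; the partition into similarity classes is {M1, M3}, {M2}.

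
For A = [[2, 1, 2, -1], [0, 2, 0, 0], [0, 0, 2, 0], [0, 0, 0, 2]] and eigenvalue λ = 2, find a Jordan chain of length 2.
We seek v_1 ∈ ker((A - 2I)^2) \ ker(A - 2I), then set v_{i+1} = (A - 2I) v_i.

One such chain is v_1 = [[0, 1, -2, -4]]^T, v_2 = [[1, 0, 0, 0]]^T. Check: (A - 2I) v_2 = [[0, 0, 0, 0]]^T = 0.

v_1 = [[0, 1, -2, -4]]^T, v_2 = [[1, 0, 0, 0]]^T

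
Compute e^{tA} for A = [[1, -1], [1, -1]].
e^{tA} = [[t + 1, -t], [t, 1 - t]]

A has Jordan form J = [[0, 1], [0, 0]] with A = PJP^{-1}, so e^{tA} = P e^{tJ} P^{-1}.

For a Jordan block J_k(λ), e^{tJ_k(λ)} = e^{λt} · (I + tN + t^2 N^2/2! + ... + t^{k-1} N^{k-1}/(k-1)!) where N is the nilpotent superdiagonal part.

Assembling the blocks and conjugating back gives the entries of e^{tA} as shown above.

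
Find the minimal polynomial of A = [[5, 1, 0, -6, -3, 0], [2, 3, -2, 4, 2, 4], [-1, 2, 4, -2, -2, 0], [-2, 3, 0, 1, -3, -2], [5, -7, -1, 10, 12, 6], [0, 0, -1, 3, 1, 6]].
m_A(x) = (x - 6)(x - 5)^3

The characteristic polynomial factors as (x - 6)(x - 5)^5. The minimal polynomial is ∏(x - λ)^{k_λ} where k_λ is the size of the largest Jordan block at λ.

For λ = 5: rank(A - 5I) = 3, and the largest Jordan block has size 3 (the smallest k with rank((A - 5I)^k) = rank((A - 5I)^(k+1))).
For λ = 6: rank(A - 6I) = 5, and the largest Jordan block has size 1 (the smallest k with rank((A - 6I)^k) = rank((A - 6I)^(k+1))).

So m_A(x) = (x - 6)(x - 5)^3.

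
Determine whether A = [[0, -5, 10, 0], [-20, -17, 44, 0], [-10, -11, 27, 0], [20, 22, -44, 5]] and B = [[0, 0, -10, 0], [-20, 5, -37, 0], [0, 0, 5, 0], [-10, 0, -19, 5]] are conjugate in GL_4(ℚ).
Two matrices over a field are similar if and only if they have the same invariant factors.

Both A and B have characteristic polynomial x(x - 5)^3 and minimal polynomial x(x - 5)^2. Computing further, both have invariant factors x - 5, x(x - 5)^2. Hence A and B are similar.

Yes.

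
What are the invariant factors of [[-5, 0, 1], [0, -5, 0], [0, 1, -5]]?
The Jordan structure of A has elementary divisors (x + 5)^3. Arranging the block sizes at each eigenvalue in decreasing order and taking row products gives the invariant factors.

Invariant factors (smallest first, each dividing the next): (x + 5)^3.

Check: the last factor (x + 5)^3 is the minimal polynomial, and the product (x + 5)^3 is the characteristic polynomial.

(x + 5)^3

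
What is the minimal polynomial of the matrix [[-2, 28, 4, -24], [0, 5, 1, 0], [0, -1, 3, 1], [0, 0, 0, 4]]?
m_A(x) = (x - 4)^3(x + 2)

The characteristic polynomial factors as (x - 4)^3(x + 2). The minimal polynomial is ∏(x - λ)^{k_λ} where k_λ is the size of the largest Jordan block at λ.

For λ = -2: rank(A + 2I) = 3, and the largest Jordan block has size 1 (the smallest k with rank((A + 2I)^k) = rank((A + 2I)^(k+1))).
For λ = 4: rank(A - 4I) = 3, and the largest Jordan block has size 3 (the smallest k with rank((A - 4I)^k) = rank((A - 4I)^(k+1))).

So m_A(x) = (x - 4)^3(x + 2).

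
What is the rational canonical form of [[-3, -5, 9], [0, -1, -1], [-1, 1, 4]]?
The invariant factors of A (the non-unit diagonal entries of the Smith normal form of xI - A over ℚ[x]) are x^3 - 3x + 5, each dividing the next. The characteristic polynomial is their product, x^3 - 3x + 5.

The rational canonical form is the block-diagonal matrix of companion matrices C(f_i):
R = [[0, 0, -5], [1, 0, 3], [0, 1, 0]].

Note the characteristic polynomial does not split into linear factors over ℚ, so A has no Jordan form over ℚ; the rational canonical form exists over any field.

R = [[0, 0, -5], [1, 0, 3], [0, 1, 0]]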